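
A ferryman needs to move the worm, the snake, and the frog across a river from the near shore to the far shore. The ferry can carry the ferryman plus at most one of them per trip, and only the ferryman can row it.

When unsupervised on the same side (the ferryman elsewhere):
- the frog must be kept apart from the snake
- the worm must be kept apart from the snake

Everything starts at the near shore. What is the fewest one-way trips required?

7

Counting alone: the ferryman can take at most 1 across per trip to the far shore, so moving all 3 needs at least 3 loaded trips out, with a return between consecutive ones — at least 5 crossings.
The safety rule pushes this higher. Following every safe sequence of crossings, the most of the 3 that can be at the far shore as the ferry arrives there on crossing 5 is 2 — never all 3.
So no plan with fewer than 7 crossings exists, and this one achieves 7:
1. Ferryman goes to the far shore with the snake.  [the near shore: the frog, the worm | the far shore: the snake]
2. Ferryman goes back to the near shore alone.  [the near shore: the frog, the worm | the far shore: the snake]
3. Ferryman goes to the far shore with the worm.  [the near shore: the frog | the far shore: the snake, the worm]
4. Ferryman goes back to the near shore with the snake.  [the near shore: the frog, the snake | the far shore: the worm]
5. Ferryman goes to the far shore with the frog.  [the near shore: the snake | the far shore: the frog, the worm]
6. Ferryman goes back to the near shore alone.  [the near shore: the snake | the far shore: the frog, the worm]
7. Ferryman goes to the far shore with the snake.  [the near shore: — | the far shore: the frog, the snake, the worm]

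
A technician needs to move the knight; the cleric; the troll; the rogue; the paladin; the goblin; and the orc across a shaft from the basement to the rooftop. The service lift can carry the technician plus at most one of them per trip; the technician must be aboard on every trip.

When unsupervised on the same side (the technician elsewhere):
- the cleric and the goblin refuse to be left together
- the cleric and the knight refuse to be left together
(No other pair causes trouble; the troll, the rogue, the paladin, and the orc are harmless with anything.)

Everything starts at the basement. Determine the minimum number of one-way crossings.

15

Counting alone: the technician can take at most 1 across per trip to the rooftop, so moving all 7 needs at least 7 loaded trips out, with a return between consecutive ones — at least 13 crossings.
The safety rule pushes this higher. Following every safe sequence of crossings, the most of the 7 that can be at the rooftop as the service lift arrives there on crossing 13 is 6 — never all 7.
So no plan with fewer than 15 crossings exists, and this one achieves 15:
1. Technician goes to the rooftop with the cleric.
2. Technician goes back to the basement alone.
3. Technician goes to the rooftop with the knight.
4. Technician goes back to the basement with the cleric.
5. Technician goes to the rooftop with the goblin.
6. Technician goes back to the basement alone.
7. Technician goes to the rooftop with the troll.
8. Technician goes back to the basement alone.
9. Technician goes to the rooftop with the rogue.
10. Technician goes back to the basement alone.
11. Technician goes to the rooftop with the paladin.
12. Technician goes back to the basement alone.
13. Technician goes to the rooftop with the orc.
14. Technician goes back to the basement alone.
15. Technician goes to the rooftop with the cleric.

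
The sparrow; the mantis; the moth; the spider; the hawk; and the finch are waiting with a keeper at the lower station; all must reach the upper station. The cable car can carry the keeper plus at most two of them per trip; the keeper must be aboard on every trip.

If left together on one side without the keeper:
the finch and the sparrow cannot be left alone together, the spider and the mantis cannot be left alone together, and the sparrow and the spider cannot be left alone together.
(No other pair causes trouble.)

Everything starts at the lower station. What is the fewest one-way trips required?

5

Counting alone: the keeper can take at most 2 across per trip to the upper station, so moving all 6 needs at least 3 loaded trips out, with a return between consecutive ones — at least 5 crossings.
The plan below uses exactly 5 crossings, so it is optimal:
1. Keeper goes to the upper station with the mantis and the sparrow.
2. Keeper goes back to the lower station alone.
3. Keeper goes to the upper station with the hawk and the moth.
4. Keeper goes back to the lower station alone.
5. Keeper goes to the upper station with the finch and the spider.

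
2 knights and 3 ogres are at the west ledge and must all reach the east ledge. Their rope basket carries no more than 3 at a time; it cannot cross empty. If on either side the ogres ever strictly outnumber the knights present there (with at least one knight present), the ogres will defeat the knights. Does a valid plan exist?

No

The ogres already outnumber the knights at the west ledge before anyone moves, so the starting position itself is disallowed.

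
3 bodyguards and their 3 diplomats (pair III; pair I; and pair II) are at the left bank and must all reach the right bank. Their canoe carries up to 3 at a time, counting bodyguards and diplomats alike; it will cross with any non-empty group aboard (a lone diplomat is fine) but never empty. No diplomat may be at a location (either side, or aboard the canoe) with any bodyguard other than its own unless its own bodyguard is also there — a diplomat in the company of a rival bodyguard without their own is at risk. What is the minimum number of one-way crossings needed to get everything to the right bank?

Counting alone: each trip to the right bank takes at most 3 across and each return brings at least 1 back, so after t trips out (and t−1 returns) at most 3t − (t−1) of the 6 are across; that first reaches 6 at t = 3, so at least 5 crossings are needed.
The plan below uses exactly 5 crossings, so it is optimal:
1. bodyguard III and diplomat III cross → the right bank.
2. bodyguard III crosses ← the left bank.
3. bodyguard I, bodyguard II, and bodyguard III cross → the right bank.
4. diplomat III crosses ← the left bank.
5. diplomat I, diplomat II, and diplomat III cross → the right bank.

5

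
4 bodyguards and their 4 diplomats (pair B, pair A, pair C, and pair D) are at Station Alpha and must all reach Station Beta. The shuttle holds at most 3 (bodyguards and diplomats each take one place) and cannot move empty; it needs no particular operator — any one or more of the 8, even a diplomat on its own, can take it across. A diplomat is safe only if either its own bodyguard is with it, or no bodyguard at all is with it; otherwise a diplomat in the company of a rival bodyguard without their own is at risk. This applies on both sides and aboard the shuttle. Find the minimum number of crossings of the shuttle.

Counting alone: each trip to Station Beta takes at most 3 across and each return brings at least 1 back, so after t trips out (and t−1 returns) at most 3t − (t−1) of the 8 are across; that first reaches 8 at t = 4, so at least 7 crossings are needed.
The safety rule pushes this higher. Following every safe sequence of crossings, the most of the 8 that can be at Station Beta as the shuttle arrives there on crossing 7 is 7 — never all 8.
So no plan with fewer than 9 crossings exists, and this one achieves 9:
1. bodyguard B and diplomat B cross → Station Beta.
2. bodyguard B crosses ← Station Alpha.
3. bodyguard A, bodyguard B, and diplomat A cross → Station Beta.
4. bodyguard B and diplomat B cross ← Station Alpha.
5. bodyguard B, bodyguard C, and bodyguard D cross → Station Beta.
6. diplomat A crosses ← Station Alpha.
7. diplomat A and diplomat B cross → Station Beta.
8. diplomat B crosses ← Station Alpha.
9. diplomat B, diplomat C, and diplomat D cross → Station Beta.

9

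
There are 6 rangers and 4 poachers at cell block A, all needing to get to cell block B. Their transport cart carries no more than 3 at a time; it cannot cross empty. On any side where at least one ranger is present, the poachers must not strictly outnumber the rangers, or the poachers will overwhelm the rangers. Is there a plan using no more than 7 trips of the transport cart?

No

Counting alone: each trip to cell block B takes at most 3 across and each return brings at least 1 back, so after t trips out (and t−1 returns) at most 3t − (t−1) of the 10 are across; that first reaches 10 at t = 5, so at least 9 crossings are needed.
Since 7 < 9, 7 crossings cannot be enough. (The shortest complete plan in fact takes 9:)
1. 2 poachers → cell block B.  (cell block A: 6R 2P; cell block B: 0R 2P)
2. 1 poacher ← cell block A.  (cell block A: 6R 3P; cell block B: 0R 1P)
3. 3 poachers → cell block B.  (cell block A: 6R 0P; cell block B: 0R 4P)
4. 1 poacher ← cell block A.  (cell block A: 6R 1P; cell block B: 0R 3P)
5. 3 rangers → cell block B.  (cell block A: 3R 1P; cell block B: 3R 3P)
6. 1 poacher ← cell block A.  (cell block A: 3R 2P; cell block B: 3R 2P)
7. 1 ranger and 2 poachers → cell block B.  (cell block A: 2R 0P; cell block B: 4R 4P)
8. 1 poacher ← cell block A.  (cell block A: 2R 1P; cell block B: 4R 3P)
9. 2 rangers and 1 poacher → cell block B.  (cell block A: 0R 0P; cell block B: 6R 4P)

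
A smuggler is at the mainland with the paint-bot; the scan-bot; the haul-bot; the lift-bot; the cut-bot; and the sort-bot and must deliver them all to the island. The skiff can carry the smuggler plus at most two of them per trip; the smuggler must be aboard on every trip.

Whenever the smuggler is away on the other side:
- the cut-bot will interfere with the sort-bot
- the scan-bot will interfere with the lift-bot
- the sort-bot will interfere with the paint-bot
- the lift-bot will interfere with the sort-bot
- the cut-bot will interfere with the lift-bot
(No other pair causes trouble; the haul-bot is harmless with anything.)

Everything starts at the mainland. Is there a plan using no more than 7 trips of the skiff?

No

Counting alone: the smuggler can take at most 2 across per trip to the island, so moving all 6 needs at least 3 loaded trips out, with a return between consecutive ones — at least 5 crossings.
The safety rule pushes this higher. Following every safe sequence of crossings, the most of the 6 that can be at the island as the skiff arrives there on crossings 5, 7 is 4, 5 respectively — never all 6.
So the move cannot be finished within 7 crossings. (The shortest complete plan takes 9:)
1. Smuggler goes to the island with the lift-bot and the sort-bot.
2. Smuggler goes back to the mainland with the lift-bot.
3. Smuggler goes to the island with the lift-bot and the paint-bot.
4. Smuggler goes back to the mainland with the sort-bot.
5. Smuggler goes to the island with the cut-bot and the scan-bot.
6. Smuggler goes back to the mainland with the lift-bot.
7. Smuggler goes to the island with the haul-bot and the lift-bot.
8. Smuggler goes back to the mainland with the lift-bot.
9. Smuggler goes to the island with the lift-bot and the sort-bot.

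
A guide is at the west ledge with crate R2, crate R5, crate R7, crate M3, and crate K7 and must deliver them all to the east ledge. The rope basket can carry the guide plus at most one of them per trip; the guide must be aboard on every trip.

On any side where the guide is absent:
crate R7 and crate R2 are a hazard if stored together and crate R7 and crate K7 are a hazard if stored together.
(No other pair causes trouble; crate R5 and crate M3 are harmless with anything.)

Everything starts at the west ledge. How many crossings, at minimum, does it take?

Counting alone: the guide can take at most 1 across per trip to the east ledge, so moving all 5 needs at least 5 loaded trips out, with a return between consecutive ones — at least 9 crossings.
The safety rule pushes this higher. Following every safe sequence of crossings, the most of the 5 that can be at the east ledge as the rope basket arrives there on crossing 9 is 4 — never all 5.
So no plan with fewer than 11 crossings exists, and this one achieves 11:
1. Guide goes to the east ledge with crate R7.  [the west ledge: crate K7, crate M3, crate R2, crate R5 | the east ledge: crate R7]
2. Guide goes back to the west ledge alone.  [the west ledge: crate K7, crate M3, crate R2, crate R5 | the east ledge: crate R7]
3. Guide goes to the east ledge with crate R2.  [the west ledge: crate K7, crate M3, crate R5 | the east ledge: crate R2, crate R7]
4. Guide goes back to the west ledge with crate R7.  [the west ledge: crate K7, crate M3, crate R5, crate R7 | the east ledge: crate R2]
5. Guide goes to the east ledge with crate K7.  [the west ledge: crate M3, crate R5, crate R7 | the east ledge: crate K7, crate R2]
6. Guide goes back to the west ledge alone.  [the west ledge: crate M3, crate R5, crate R7 | the east ledge: crate K7, crate R2]
7. Guide goes to the east ledge with crate R5.  [the west ledge: crate M3, crate R7 | the east ledge: crate K7, crate R2, crate R5]
8. Guide goes back to the west ledge alone.  [the west ledge: crate M3, crate R7 | the east ledge: crate K7, crate R2, crate R5]
9. Guide goes to the east ledge with crate M3.  [the west ledge: crate R7 | the east ledge: crate K7, crate M3, crate R2, crate R5]
10. Guide goes back to the west ledge alone.  [the west ledge: crate R7 | the east ledge: crate K7, crate M3, crate R2, crate R5]
11. Guide goes to the east ledge with crate R7.  [the west ledge: — | the east ledge: crate K7, crate M3, crate R2, crate R5, crate R7]

11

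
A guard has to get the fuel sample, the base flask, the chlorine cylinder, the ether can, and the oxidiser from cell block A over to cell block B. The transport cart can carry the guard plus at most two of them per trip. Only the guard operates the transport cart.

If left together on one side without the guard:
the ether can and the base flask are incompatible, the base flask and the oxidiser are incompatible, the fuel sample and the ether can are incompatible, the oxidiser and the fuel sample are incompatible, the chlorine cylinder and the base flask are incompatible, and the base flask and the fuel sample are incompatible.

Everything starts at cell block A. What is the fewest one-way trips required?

Counting alone: the guard can take at most 2 across per trip to cell block B, so moving all 5 needs at least 3 loaded trips out, with a return between consecutive ones — at least 5 crossings.
The safety rule pushes this higher. Following every safe sequence of crossings, the most of the 5 that can be at cell block B as the transport cart arrives there on crossing 5 is 4 — never all 5.
So no plan with fewer than 7 crossings exists, and this one achieves 7:
1. Guard goes to cell block B with the base flask and the fuel sample.
2. Guard goes back to cell block A with the fuel sample.
3. Guard goes to cell block B with the chlorine cylinder and the fuel sample.
4. Guard goes back to cell block A with the base flask.
5. Guard goes to cell block B with the ether can and the oxidiser.
6. Guard goes back to cell block A with the fuel sample.
7. Guard goes to cell block B with the base flask and the fuel sample.

7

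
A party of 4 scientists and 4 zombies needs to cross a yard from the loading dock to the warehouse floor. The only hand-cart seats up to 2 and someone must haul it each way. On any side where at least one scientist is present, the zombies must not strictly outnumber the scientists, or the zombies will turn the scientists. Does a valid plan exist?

No

Following every safe sequence of crossings from the start, the most of the 8 that can be at the warehouse floor as the hand-cart arrives there on crossings 1, 3, 5 is 2, 3, 4 respectively; the best ever achieved is 4 of 8.
From crossing 7 on, no configuration arises that was not already reachable earlier: only 11 distinct safe configurations (who is on which side, and where the hand-cart is) can ever be reached, none of them has everyone across, and every continuation just revisits them. They are: 0 scientists + 0 zombies across (hand-cart back at the start); 0 scientists + 1 zombie across (hand-cart there); 0 scientists + 1 zombie across (hand-cart back at the start); 0 scientists + 2 zombies across (hand-cart there); 0 scientists + 2 zombies across (hand-cart back at the start); 0 scientists + 3 zombies across (hand-cart there); 0 scientists + 3 zombies across (hand-cart back at the start); 0 scientists + 4 zombies across (hand-cart there); 1 scientist + 1 zombie across (hand-cart there); 1 scientist + 1 zombie across (hand-cart back at the start); 2 scientists + 2 zombies across (hand-cart there). So no valid plan exists.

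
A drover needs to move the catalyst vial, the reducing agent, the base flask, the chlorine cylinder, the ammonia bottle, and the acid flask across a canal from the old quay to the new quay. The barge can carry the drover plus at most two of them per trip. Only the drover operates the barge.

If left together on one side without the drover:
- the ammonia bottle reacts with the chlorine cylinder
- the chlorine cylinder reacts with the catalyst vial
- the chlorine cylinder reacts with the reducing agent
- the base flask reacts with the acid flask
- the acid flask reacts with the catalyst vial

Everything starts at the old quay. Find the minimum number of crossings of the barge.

7

Counting alone: the drover can take at most 2 across per trip to the new quay, so moving all 6 needs at least 3 loaded trips out, with a return between consecutive ones — at least 5 crossings.
The safety rule pushes this higher. Following every safe sequence of crossings, the most of the 6 that can be at the new quay as the barge arrives there on crossing 5 is 5 — never all 6.
So no plan with fewer than 7 crossings exists, and this one achieves 7:
1. Drover goes to the new quay with the acid flask and the chlorine cylinder.
2. Drover goes back to the old quay alone.
3. Drover goes to the new quay with the catalyst vial and the reducing agent.
4. Drover goes back to the old quay with the acid flask and the chlorine cylinder.
5. Drover goes to the new quay with the ammonia bottle and the base flask.
6. Drover goes back to the old quay alone.
7. Drover goes to the new quay with the acid flask and the chlorine cylinder.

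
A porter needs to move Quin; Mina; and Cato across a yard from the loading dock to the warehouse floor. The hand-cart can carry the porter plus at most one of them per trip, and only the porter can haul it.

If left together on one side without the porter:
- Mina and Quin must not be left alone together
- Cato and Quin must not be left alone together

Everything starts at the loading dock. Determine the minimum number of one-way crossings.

7

Counting alone: the porter can take at most 1 across per trip to the warehouse floor, so moving all 3 needs at least 3 loaded trips out, with a return between consecutive ones — at least 5 crossings.
The safety rule pushes this higher. Following every safe sequence of crossings, the most of the 3 that can be at the warehouse floor as the hand-cart arrives there on crossing 5 is 2 — never all 3.
So no plan with fewer than 7 crossings exists, and this one achieves 7:
1. Porter goes to the warehouse floor with Quin.  [the loading dock: Cato, Mina | the warehouse floor: Quin]
2. Porter goes back to the loading dock alone.  [the loading dock: Cato, Mina | the warehouse floor: Quin]
3. Porter goes to the warehouse floor with Mina.  [the loading dock: Cato | the warehouse floor: Mina, Quin]
4. Porter goes back to the loading dock with Quin.  [the loading dock: Cato, Quin | the warehouse floor: Mina]
5. Porter goes to the warehouse floor with Cato.  [the loading dock: Quin | the warehouse floor: Cato, Mina]
6. Porter goes back to the loading dock alone.  [the loading dock: Quin | the warehouse floor: Cato, Mina]
7. Porter goes to the warehouse floor with Quin.  [the loading dock: — | the warehouse floor: Cato, Mina, Quin]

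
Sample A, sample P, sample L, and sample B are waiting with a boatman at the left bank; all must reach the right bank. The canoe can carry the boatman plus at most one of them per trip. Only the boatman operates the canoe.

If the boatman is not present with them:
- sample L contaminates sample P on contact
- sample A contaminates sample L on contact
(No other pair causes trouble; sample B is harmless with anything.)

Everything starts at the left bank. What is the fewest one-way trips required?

Counting alone: the boatman can take at most 1 across per trip to the right bank, so moving all 4 needs at least 4 loaded trips out, with a return between consecutive ones — at least 7 crossings.
The safety rule pushes this higher. Following every safe sequence of crossings, the most of the 4 that can be at the right bank as the canoe arrives there on crossing 7 is 3 — never all 4.
So no plan with fewer than 9 crossings exists, and this one achieves 9:
1. Boatman goes to the right bank with sample L.  [the left bank: sample A, sample B, sample P | the right bank: sample L]
2. Boatman goes back to the left bank alone.  [the left bank: sample A, sample B, sample P | the right bank: sample L]
3. Boatman goes to the right bank with sample A.  [the left bank: sample B, sample P | the right bank: sample A, sample L]
4. Boatman goes back to the left bank with sample L.  [the left bank: sample B, sample L, sample P | the right bank: sample A]
5. Boatman goes to the right bank with sample P.  [the left bank: sample B, sample L | the right bank: sample A, sample P]
6. Boatman goes back to the left bank alone.  [the left bank: sample B, sample L | the right bank: sample A, sample P]
7. Boatman goes to the right bank with sample B.  [the left bank: sample L | the right bank: sample A, sample B, sample P]
8. Boatman goes back to the left bank alone.  [the left bank: sample L | the right bank: sample A, sample B, sample P]
9. Boatman goes to the right bank with sample L.  [the left bank: — | the right bank: sample A, sample B, sample L, sample P]

9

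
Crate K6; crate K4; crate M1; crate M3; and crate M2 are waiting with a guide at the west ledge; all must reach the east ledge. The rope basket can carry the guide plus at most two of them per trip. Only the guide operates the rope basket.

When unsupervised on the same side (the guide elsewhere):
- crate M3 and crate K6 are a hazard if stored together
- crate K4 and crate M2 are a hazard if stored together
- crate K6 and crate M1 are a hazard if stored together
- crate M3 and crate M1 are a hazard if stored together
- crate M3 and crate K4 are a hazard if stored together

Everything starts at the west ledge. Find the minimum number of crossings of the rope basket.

impossible

Whatever the first load, the items left behind include a forbidden pair without the guide. No opening move is safe, so no plan exists.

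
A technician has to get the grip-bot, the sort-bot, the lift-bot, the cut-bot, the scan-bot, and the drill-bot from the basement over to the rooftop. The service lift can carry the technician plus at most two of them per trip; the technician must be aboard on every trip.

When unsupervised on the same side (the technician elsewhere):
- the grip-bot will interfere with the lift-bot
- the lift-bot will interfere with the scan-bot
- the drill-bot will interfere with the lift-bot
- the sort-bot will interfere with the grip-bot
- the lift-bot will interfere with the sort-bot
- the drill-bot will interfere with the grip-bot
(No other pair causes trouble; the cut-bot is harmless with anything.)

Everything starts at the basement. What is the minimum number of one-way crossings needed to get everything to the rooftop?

Counting alone: the technician can take at most 2 across per trip to the rooftop, so moving all 6 needs at least 3 loaded trips out, with a return between consecutive ones — at least 5 crossings.
The safety rule pushes this higher. Following every safe sequence of crossings, the most of the 6 that can be at the rooftop as the service lift arrives there on crossings 5, 7 is 4, 5 respectively — never all 6.
So no plan with fewer than 9 crossings exists, and this one achieves 9:
1. Technician goes to the rooftop with the grip-bot and the lift-bot.  [the basement: the cut-bot, the drill-bot, the scan-bot, the sort-bot | the rooftop: the grip-bot, the lift-bot]
2. Technician goes back to the basement with the grip-bot.  [the basement: the cut-bot, the drill-bot, the grip-bot, the scan-bot, the sort-bot | the rooftop: the lift-bot]
3. Technician goes to the rooftop with the cut-bot and the grip-bot.  [the basement: the drill-bot, the scan-bot, the sort-bot | the rooftop: the cut-bot, the grip-bot, the lift-bot]
4. Technician goes back to the basement with the grip-bot.  [the basement: the drill-bot, the grip-bot, the scan-bot, the sort-bot | the rooftop: the cut-bot, the lift-bot]
5. Technician goes to the rooftop with the grip-bot and the scan-bot.  [the basement: the drill-bot, the sort-bot | the rooftop: the cut-bot, the grip-bot, the lift-bot, the scan-bot]
6. Technician goes back to the basement with the lift-bot.  [the basement: the drill-bot, the lift-bot, the sort-bot | the rooftop: the cut-bot, the grip-bot, the scan-bot]
7. Technician goes to the rooftop with the drill-bot and the sort-bot.  [the basement: the lift-bot | the rooftop: the cut-bot, the drill-bot, the grip-bot, the scan-bot, the sort-bot]
8. Technician goes back to the basement with the grip-bot.  [the basement: the grip-bot, the lift-bot | the rooftop: the cut-bot, the drill-bot, the scan-bot, the sort-bot]
9. Technician goes to the rooftop with the grip-bot and the lift-bot.  [the basement: — | the rooftop: the cut-bot, the drill-bot, the grip-bot, the lift-bot, the scan-bot, the sort-bot]

9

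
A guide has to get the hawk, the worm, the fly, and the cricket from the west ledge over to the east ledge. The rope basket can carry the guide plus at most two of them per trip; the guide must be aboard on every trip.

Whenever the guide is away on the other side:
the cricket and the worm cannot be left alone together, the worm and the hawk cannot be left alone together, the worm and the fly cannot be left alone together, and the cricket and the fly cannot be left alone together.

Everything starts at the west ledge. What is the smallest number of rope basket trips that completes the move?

5

Counting alone: the guide can take at most 2 across per trip to the east ledge, so moving all 4 needs at least 2 loaded trips out, with a return between consecutive ones — at least 3 crossings.
The safety rule pushes this higher. Following every safe sequence of crossings, the most of the 4 that can be at the east ledge as the rope basket arrives there on crossing 3 is 3 — never all 4.
So no plan with fewer than 5 crossings exists, and this one achieves 5:
1. Guide goes to the east ledge with the fly and the worm.  [the west ledge: the cricket, the hawk | the east ledge: the fly, the worm]
2. Guide goes back to the west ledge with the worm.  [the west ledge: the cricket, the hawk, the worm | the east ledge: the fly]
3. Guide goes to the east ledge with the hawk and the worm.  [the west ledge: the cricket | the east ledge: the fly, the hawk, the worm]
4. Guide goes back to the west ledge with the worm.  [the west ledge: the cricket, the worm | the east ledge: the fly, the hawk]
5. Guide goes to the east ledge with the cricket and the worm.  [the west ledge: — | the east ledge: the cricket, the fly, the hawk, the worm]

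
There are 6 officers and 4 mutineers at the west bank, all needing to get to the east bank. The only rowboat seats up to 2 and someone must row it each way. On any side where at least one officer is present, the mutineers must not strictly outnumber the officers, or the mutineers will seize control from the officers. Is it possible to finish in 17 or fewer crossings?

Yes — this plan uses 17 crossings (≤ 17):
1. 2 mutineers → the east bank.  (the west bank: 6O 2M; the east bank: 0O 2M)
2. 1 mutineer ← the west bank.  (the west bank: 6O 3M; the east bank: 0O 1M)
3. 2 mutineers → the east bank.  (the west bank: 6O 1M; the east bank: 0O 3M)
4. 1 mutineer ← the west bank.  (the west bank: 6O 2M; the east bank: 0O 2M)
5. 2 officers → the east bank.  (the west bank: 4O 2M; the east bank: 2O 2M)
6. 1 mutineer ← the west bank.  (the west bank: 4O 3M; the east bank: 2O 1M)
7. 1 officer and 1 mutineer → the east bank.  (the west bank: 3O 2M; the east bank: 3O 2M)
8. 1 mutineer ← the west bank.  (the west bank: 3O 3M; the east bank: 3O 1M)
9. 2 mutineers → the east bank.  (the west bank: 3O 1M; the east bank: 3O 3M)
10. 1 mutineer ← the west bank.  (the west bank: 3O 2M; the east bank: 3O 2M)
11. 1 officer and 1 mutineer → the east bank.  (the west bank: 2O 1M; the east bank: 4O 3M)
12. 1 mutineer ← the west bank.  (the west bank: 2O 2M; the east bank: 4O 2M)
13. 2 mutineers → the east bank.  (the west bank: 2O 0M; the east bank: 4O 4M)
14. 1 mutineer ← the west bank.  (the west bank: 2O 1M; the east bank: 4O 3M)
15. 1 officer and 1 mutineer → the east bank.  (the west bank: 1O 0M; the east bank: 5O 4M)
16. 1 mutineer ← the west bank.  (the west bank: 1O 1M; the east bank: 5O 3M)
17. 1 officer and 1 mutineer → the east bank.  (the west bank: 0O 0M; the east bank: 6O 4M)

Yes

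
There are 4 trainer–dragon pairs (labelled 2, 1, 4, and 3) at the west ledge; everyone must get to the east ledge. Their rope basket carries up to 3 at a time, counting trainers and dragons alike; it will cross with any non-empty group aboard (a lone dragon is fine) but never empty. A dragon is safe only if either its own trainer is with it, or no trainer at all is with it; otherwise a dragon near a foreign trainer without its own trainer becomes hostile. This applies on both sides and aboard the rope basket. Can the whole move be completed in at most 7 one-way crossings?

Counting alone: each trip to the east ledge takes at most 3 across and each return brings at least 1 back, so after t trips out (and t−1 returns) at most 3t − (t−1) of the 8 are across; that first reaches 8 at t = 4, so at least 7 crossings are needed.
The safety rule pushes this higher. Following every safe sequence of crossings, the most of the 8 that can be at the east ledge as the rope basket arrives there on crossing 7 is 7 — never all 8.
So the move cannot be finished within 7 crossings. (The shortest complete plan takes 9:)
1. dragon 2 and trainer 2 cross → the east ledge.
2. trainer 2 crosses ← the west ledge.
3. dragon 1, trainer 1, and trainer 2 cross → the east ledge.
4. dragon 2 and trainer 2 cross ← the west ledge.
5. trainer 2, trainer 3, and trainer 4 cross → the east ledge.
6. dragon 1 crosses ← the west ledge.
7. dragon 1 and dragon 2 cross → the east ledge.
8. dragon 2 crosses ← the west ledge.
9. dragon 2, dragon 3, and dragon 4 cross → the east ledge.

No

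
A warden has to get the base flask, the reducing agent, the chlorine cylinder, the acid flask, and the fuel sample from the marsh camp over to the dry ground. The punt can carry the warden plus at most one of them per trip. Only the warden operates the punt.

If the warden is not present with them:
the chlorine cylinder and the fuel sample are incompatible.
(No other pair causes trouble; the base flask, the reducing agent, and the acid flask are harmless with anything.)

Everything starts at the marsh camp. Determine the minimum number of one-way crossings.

9

Counting alone: the warden can take at most 1 across per trip to the dry ground, so moving all 5 needs at least 5 loaded trips out, with a return between consecutive ones — at least 9 crossings.
The plan below uses exactly 9 crossings, so it is optimal:
1. Warden goes to the dry ground with the chlorine cylinder.  [the marsh camp: the acid flask, the base flask, the fuel sample, the reducing agent | the dry ground: the chlorine cylinder]
2. Warden goes back to the marsh camp alone.  [the marsh camp: the acid flask, the base flask, the fuel sample, the reducing agent | the dry ground: the chlorine cylinder]
3. Warden goes to the dry ground with the base flask.  [the marsh camp: the acid flask, the fuel sample, the reducing agent | the dry ground: the base flask, the chlorine cylinder]
4. Warden goes back to the marsh camp alone.  [the marsh camp: the acid flask, the fuel sample, the reducing agent | the dry ground: the base flask, the chlorine cylinder]
5. Warden goes to the dry ground with the reducing agent.  [the marsh camp: the acid flask, the fuel sample | the dry ground: the base flask, the chlorine cylinder, the reducing agent]
6. Warden goes back to the marsh camp alone.  [the marsh camp: the acid flask, the fuel sample | the dry ground: the base flask, the chlorine cylinder, the reducing agent]
7. Warden goes to the dry ground with the acid flask.  [the marsh camp: the fuel sample | the dry ground: the acid flask, the base flask, the chlorine cylinder, the reducing agent]
8. Warden goes back to the marsh camp alone.  [the marsh camp: the fuel sample | the dry ground: the acid flask, the base flask, the chlorine cylinder, the reducing agent]
9. Warden goes to the dry ground with the fuel sample.  [the marsh camp: — | the dry ground: the acid flask, the base flask, the chlorine cylinder, the fuel sample, the reducing agent]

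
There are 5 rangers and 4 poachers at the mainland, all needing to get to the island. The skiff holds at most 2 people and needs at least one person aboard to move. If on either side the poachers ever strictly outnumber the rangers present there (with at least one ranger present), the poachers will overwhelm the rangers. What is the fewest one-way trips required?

Counting alone: each trip to the island takes at most 2 across and each return brings at least 1 back, so after t trips out (and t−1 returns) at most 2t − (t−1) of the 9 are across; that first reaches 9 at t = 8, so at least 15 crossings are needed.
The plan below uses exactly 15 crossings, so it is optimal:
1. 2 poachers → the island.  (the mainland: 5R 2P; the island: 0R 2P)
2. 1 poacher ← the mainland.  (the mainland: 5R 3P; the island: 0R 1P)
3. 2 poachers → the island.  (the mainland: 5R 1P; the island: 0R 3P)
4. 1 poacher ← the mainland.  (the mainland: 5R 2P; the island: 0R 2P)
5. 2 rangers → the island.  (the mainland: 3R 2P; the island: 2R 2P)
6. 1 poacher ← the mainland.  (the mainland: 3R 3P; the island: 2R 1P)
7. 1 ranger and 1 poacher → the island.  (the mainland: 2R 2P; the island: 3R 2P)
8. 1 ranger ← the mainland.  (the mainland: 3R 2P; the island: 2R 2P)
9. 1 ranger and 1 poacher → the island.  (the mainland: 2R 1P; the island: 3R 3P)
10. 1 poacher ← the mainland.  (the mainland: 2R 2P; the island: 3R 2P)
11. 1 ranger and 1 poacher → the island.  (the mainland: 1R 1P; the island: 4R 3P)
12. 1 ranger ← the mainland.  (the mainland: 2R 1P; the island: 3R 3P)
13. 1 ranger and 1 poacher → the island.  (the mainland: 1R 0P; the island: 4R 4P)
14. 1 poacher ← the mainland.  (the mainland: 1R 1P; the island: 4R 3P)
15. 1 ranger and 1 poacher → the island.  (the mainland: 0R 0P; the island: 5R 4P)

15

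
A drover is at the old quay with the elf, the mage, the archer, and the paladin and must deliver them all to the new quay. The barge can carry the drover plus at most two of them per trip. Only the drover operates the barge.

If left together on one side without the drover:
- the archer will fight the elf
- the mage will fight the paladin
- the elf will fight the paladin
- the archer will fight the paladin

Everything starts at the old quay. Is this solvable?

1. Drover goes to the new quay with the elf and the paladin.  [the old quay: the archer, the mage | the new quay: the elf, the paladin]
2. Drover goes back to the old quay with the elf.  [the old quay: the archer, the elf, the mage | the new quay: the paladin]
3. Drover goes to the new quay with the elf and the mage.  [the old quay: the archer | the new quay: the elf, the mage, the paladin]
4. Drover goes back to the old quay with the paladin.  [the old quay: the archer, the paladin | the new quay: the elf, the mage]
5. Drover goes to the new quay with the archer and the paladin.  [the old quay: — | the new quay: the archer, the elf, the mage, the paladin]

Yes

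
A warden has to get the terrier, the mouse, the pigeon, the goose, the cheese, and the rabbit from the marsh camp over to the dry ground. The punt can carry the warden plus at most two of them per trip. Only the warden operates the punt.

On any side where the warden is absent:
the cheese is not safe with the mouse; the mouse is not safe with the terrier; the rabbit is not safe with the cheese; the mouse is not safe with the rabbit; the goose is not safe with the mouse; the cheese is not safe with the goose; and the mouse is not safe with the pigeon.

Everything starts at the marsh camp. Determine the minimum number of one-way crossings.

9

Counting alone: the warden can take at most 2 across per trip to the dry ground, so moving all 6 needs at least 3 loaded trips out, with a return between consecutive ones — at least 5 crossings.
The safety rule pushes this higher. Following every safe sequence of crossings, the most of the 6 that can be at the dry ground as the punt arrives there on crossings 5, 7 is 4, 5 respectively — never all 6.
So no plan with fewer than 9 crossings exists, and this one achieves 9:
1. Warden goes to the dry ground with the cheese and the mouse.  [the marsh camp: the goose, the pigeon, the rabbit, the terrier | the dry ground: the cheese, the mouse]
2. Warden goes back to the marsh camp with the mouse.  [the marsh camp: the goose, the mouse, the pigeon, the rabbit, the terrier | the dry ground: the cheese]
3. Warden goes to the dry ground with the mouse and the terrier.  [the marsh camp: the goose, the pigeon, the rabbit | the dry ground: the cheese, the mouse, the terrier]
4. Warden goes back to the marsh camp with the mouse.  [the marsh camp: the goose, the mouse, the pigeon, the rabbit | the dry ground: the cheese, the terrier]
5. Warden goes to the dry ground with the mouse and the pigeon.  [the marsh camp: the goose, the rabbit | the dry ground: the cheese, the mouse, the pigeon, the terrier]
6. Warden goes back to the marsh camp with the mouse.  [the marsh camp: the goose, the mouse, the rabbit | the dry ground: the cheese, the pigeon, the terrier]
7. Warden goes to the dry ground with the goose and the rabbit.  [the marsh camp: the mouse | the dry ground: the cheese, the goose, the pigeon, the rabbit, the terrier]
8. Warden goes back to the marsh camp with the cheese.  [the marsh camp: the cheese, the mouse | the dry ground: the goose, the pigeon, the rabbit, the terrier]
9. Warden goes to the dry ground with the cheese and the mouse.  [the marsh camp: — | the dry ground: the cheese, the goose, the mouse, the pigeon, the rabbit, the terrier]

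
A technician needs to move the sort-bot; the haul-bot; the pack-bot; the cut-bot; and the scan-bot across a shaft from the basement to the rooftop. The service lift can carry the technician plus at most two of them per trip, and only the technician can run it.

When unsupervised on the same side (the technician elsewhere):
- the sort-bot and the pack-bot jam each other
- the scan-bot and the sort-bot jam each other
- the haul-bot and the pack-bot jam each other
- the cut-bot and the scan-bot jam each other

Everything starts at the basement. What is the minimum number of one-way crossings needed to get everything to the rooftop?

Counting alone: the technician can take at most 2 across per trip to the rooftop, so moving all 5 needs at least 3 loaded trips out, with a return between consecutive ones — at least 5 crossings.
The safety rule pushes this higher. Following every safe sequence of crossings, the most of the 5 that can be at the rooftop as the service lift arrives there on crossing 5 is 4 — never all 5.
So no plan with fewer than 7 crossings exists, and this one achieves 7:
1. Technician goes to the rooftop with the pack-bot and the scan-bot.  [the basement: the cut-bot, the haul-bot, the sort-bot | the rooftop: the pack-bot, the scan-bot]
2. Technician goes back to the basement alone.  [the basement: the cut-bot, the haul-bot, the sort-bot | the rooftop: the pack-bot, the scan-bot]
3. Technician goes to the rooftop with the sort-bot.  [the basement: the cut-bot, the haul-bot | the rooftop: the pack-bot, the scan-bot, the sort-bot]
4. Technician goes back to the basement with the pack-bot and the scan-bot.  [the basement: the cut-bot, the haul-bot, the pack-bot, the scan-bot | the rooftop: the sort-bot]
5. Technician goes to the rooftop with the cut-bot and the haul-bot.  [the basement: the pack-bot, the scan-bot | the rooftop: the cut-bot, the haul-bot, the sort-bot]
6. Technician goes back to the basement alone.  [the basement: the pack-bot, the scan-bot | the rooftop: the cut-bot, the haul-bot, the sort-bot]
7. Technician goes to the rooftop with the pack-bot and the scan-bot.  [the basement: — | the rooftop: the cut-bot, the haul-bot, the pack-bot, the scan-bot, the sort-bot]

7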